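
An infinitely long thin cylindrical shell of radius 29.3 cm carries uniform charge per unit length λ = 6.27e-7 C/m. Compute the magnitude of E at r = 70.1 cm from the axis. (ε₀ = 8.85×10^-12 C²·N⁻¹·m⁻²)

|E| ≈ 1.61×10^4 N/C

Choose a coaxial cylinder of radius r = 70.1 cm (arbitrary length L) as the Gaussian surface (r > 29.3 cm).
The full line charge is enclosed: λ_enc = 6.27×10^-7 C/m.
By Gauss's law (flux through the curved wall only), E·2πrL = λ_enc L/ε₀.
E = |λ_enc|/(2πε₀r) = (6.27×10^-7)/(2π·8.85×10^-12·0.701) = 1.61×10^4 N/C.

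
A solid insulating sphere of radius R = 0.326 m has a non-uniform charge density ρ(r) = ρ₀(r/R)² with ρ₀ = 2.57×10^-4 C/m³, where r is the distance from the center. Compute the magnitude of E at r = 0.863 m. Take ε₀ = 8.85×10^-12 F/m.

|E| = 2.70×10^5 N/C

Symmetry ⇒ E = E(r) r̂. Gaussian sphere of radius r = 0.863 m (r > R, all charge enclosed).
Q_enc = 4π ∫₀^R ρ₀(r'/R)^2 r'² dr' = 4πρ₀R³/5 = 2.238×10^-5 C.
Applying ∮E·dA = Q_enc/ε₀ with Φ = E(4πr²):
E = |Q_enc|/(4πε₀r²) = (2.238×10^-5)/(4π·8.85×10^-12·(0.863)²) = 2.70e5 N/C.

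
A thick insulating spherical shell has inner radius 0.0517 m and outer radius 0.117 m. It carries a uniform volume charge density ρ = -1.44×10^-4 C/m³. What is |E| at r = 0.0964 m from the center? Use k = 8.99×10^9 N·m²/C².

Use a concentric Gaussian sphere at r = 0.0964 m (within the shell material, 0.0517 m < r < 0.117 m).
Only the shell between 0.0517 m and r is enclosed: Q_enc = ρ·(4π/3)(r³ − a³) = (-1.44e-4)·(4π/3)·((0.0964)³ − (0.0517)³) = -4.57e-7 C.
Since E is radial and uniform over the Gaussian sphere, Φ = E·4πr² = Q_enc/ε₀.
E = k|Q_enc|/r² = (8.99×10^9)(4.57e-7)/(0.0964)² = 4.42×10^5 N/C.

|E| = 4.42e5 N/C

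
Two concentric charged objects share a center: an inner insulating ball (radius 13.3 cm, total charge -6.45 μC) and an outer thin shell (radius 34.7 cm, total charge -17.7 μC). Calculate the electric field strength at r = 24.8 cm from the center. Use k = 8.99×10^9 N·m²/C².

9.43×10^5 N/C

Use a concentric Gaussian sphere at r = 24.8 cm (between the bodies, 13.3 cm < r < 34.7 cm).
The shell at 34.7 cm lies outside the Gaussian surface, so Q_enc = -6.45 μC = -6.45×10^-6 C.
By Gauss's law, ∮E·dA = E·4πr² = Q_enc/ε₀.
E = k|Q_enc|/r² = (8.99×10^9)(6.45×10^-6)/(0.248)² = 9.43e5 N/C.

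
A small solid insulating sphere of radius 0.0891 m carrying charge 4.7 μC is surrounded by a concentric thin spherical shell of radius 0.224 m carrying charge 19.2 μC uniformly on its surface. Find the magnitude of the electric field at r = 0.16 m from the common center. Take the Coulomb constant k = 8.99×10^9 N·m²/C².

E ≈ 1.65×10^6 N/C

By spherical symmetry E is radial; choose a Gaussian sphere of radius r = 0.16 m (between the bodies, 0.0891 m < r < 0.224 m).
The shell at 0.224 m lies outside the Gaussian surface, so Q_enc = 4.7 μC = 4.70e-6 C.
Applying ∮E·dA = Q_enc/ε₀ with Φ = E(4πr²):
E = k|Q_enc|/r² = (8.99×10^9)(4.70×10^-6)/(0.16)² = 1.65×10^6 N/C.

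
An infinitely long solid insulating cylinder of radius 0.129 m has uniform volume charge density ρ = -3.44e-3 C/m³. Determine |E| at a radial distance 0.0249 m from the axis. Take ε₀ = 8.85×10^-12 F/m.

|E| ≈ 4.84×10^6 N/C

Coaxial Gaussian cylinder, radius r = 0.0249 m, length L (r < R).
Charge inside radius r per length L is ρ·πr²·L, so λ_enc = ρπr² = -6.70×10^-6 C/m.
Gauss's law: E·2πrL = λ_enc L/ε₀.
E = |λ_enc|/(2πε₀r) = (6.70×10^-6)/(2π·8.85×10^-12·0.0249) = 4.84×10^6 N/C.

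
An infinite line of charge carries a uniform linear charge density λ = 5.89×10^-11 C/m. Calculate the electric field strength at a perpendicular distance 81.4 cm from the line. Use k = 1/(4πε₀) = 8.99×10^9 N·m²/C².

E ≈ 1.3 N/C

By cylindrical symmetry E is radial; use a coaxial Gaussian cylinder of radius 81.4 cm and length L.
Q_enc = λL, so λ_enc = 5.89e-11 C/m.
Gauss's law: E·2πrL = λ_enc L/ε₀.
E = 2k|λ_enc|/r = 2(8.99×10^9)(5.89×10^-11)/(0.814) = 1.3 N/C.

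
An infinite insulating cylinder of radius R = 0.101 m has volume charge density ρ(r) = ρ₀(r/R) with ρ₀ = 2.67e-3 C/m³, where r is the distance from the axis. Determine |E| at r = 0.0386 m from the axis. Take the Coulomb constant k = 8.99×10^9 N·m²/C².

E = 1.48×10^6 N/C

Choose a coaxial cylinder of radius r = 0.0386 m (arbitrary length L) as the Gaussian surface (r < R).
Integrating ρ over the cross-section to radius r: λ_enc = (2πρ₀/R) ∫₀^r r'^2 dr' = 2πρ₀ r^3/(3·R) = 3.184e-6 C/m.
Applying ∮E·dA = Q_enc/ε₀ with the end caps contributing no flux:
E = 2k|λ_enc|/r = 2(8.99×10^9)(3.184×10^-6)/(0.0386) = 1.48×10^6 N/C.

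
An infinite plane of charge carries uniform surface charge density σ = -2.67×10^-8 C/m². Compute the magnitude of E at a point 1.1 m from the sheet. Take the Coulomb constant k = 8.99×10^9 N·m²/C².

By planar symmetry E is perpendicular to the sheet and uniform; use a Gaussian pillbox with flat faces of area A on each side of the sheet.
Only the two end caps contribute flux: Φ = 2EA. With Q_enc = σA, Gauss's law gives E = |σ|/(2ε₀).
E = 2πk|σ| = 2π(8.99×10^9)(2.67×10^-8) = 1.51e3 N/C.

1.51×10^3 N/C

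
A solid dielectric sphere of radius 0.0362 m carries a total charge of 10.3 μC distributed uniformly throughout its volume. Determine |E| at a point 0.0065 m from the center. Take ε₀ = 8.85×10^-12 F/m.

Use a concentric Gaussian sphere at r = 0.0065 m (r < R).
Only the charge within r is enclosed: Q_enc = Q·(r/R)³ = (10.3 μC)·(0.0065 m/0.0362 m)³ = 5.963e-8 C.
Since E is radial and uniform over the Gaussian sphere, Φ = E·4πr² = Q_enc/ε₀.
E = |Q_enc|/(4πε₀r²) = (5.963×10^-8)/(4π·8.85×10^-12·(0.0065)²) = 1.27×10^7 N/C.

E ≈ 1.27e7 N/C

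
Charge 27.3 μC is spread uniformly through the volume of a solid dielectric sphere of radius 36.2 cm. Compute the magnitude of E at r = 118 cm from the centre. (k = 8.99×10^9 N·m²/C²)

E = 1.76×10^5 N/C

Symmetry ⇒ E = E(r) r̂. Gaussian sphere of radius r = 118 cm (r > R, so the entire charge is enclosed).
Q_enc = 27.3 μC = 2.73×10^-5 C.
By Gauss's law, ∮E·dA = E·4πr² = Q_enc/ε₀.
E = k|Q_enc|/r² = (8.99×10^9)(2.73e-5)/(1.18)² = 1.76×10^5 N/C.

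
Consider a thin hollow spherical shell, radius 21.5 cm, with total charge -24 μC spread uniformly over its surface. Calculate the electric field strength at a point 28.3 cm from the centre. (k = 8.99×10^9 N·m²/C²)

E = 2.69×10^6 N/C

Take a concentric spherical Gaussian surface of radius r = 28.3 cm (r > 21.5 cm).
The entire shell is enclosed: Q_enc = -2.40e-5 C.
Applying ∮E·dA = Q_enc/ε₀ with Φ = E(4πr²):
E = k|Q_enc|/r² = (8.99×10^9)(2.40×10^-5)/(0.283)² = 2.69×10^6 N/C.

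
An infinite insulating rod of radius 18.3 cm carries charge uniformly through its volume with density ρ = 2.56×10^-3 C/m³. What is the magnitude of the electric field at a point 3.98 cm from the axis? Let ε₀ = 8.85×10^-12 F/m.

Coaxial Gaussian cylinder, radius r = 3.98 cm, length L (r < R).
Enclosed charge per unit length: λ_enc = ρ·πr² = (2.56×10^-3)π(0.0398)² = 1.274×10^-5 C/m.
Since E is radial and uniform over the curved surface, Φ = E·2πrL = Q_enc/ε₀ = λ_enc L/ε₀.
E = |λ_enc|/(2πε₀r) = (1.274×10^-5)/(2π·8.85×10^-12·0.0398) = 5.76×10^6 N/C.

E = 5.76×10^6 V/m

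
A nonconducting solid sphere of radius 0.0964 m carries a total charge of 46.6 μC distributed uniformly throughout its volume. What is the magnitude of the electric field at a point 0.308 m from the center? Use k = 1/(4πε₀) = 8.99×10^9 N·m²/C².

|E| ≈ 4.42e6 V/m

Take a concentric spherical Gaussian surface of radius r = 0.308 m (r > R, so the entire charge is enclosed).
Q_enc = 46.6 μC = 4.66e-5 C.
By Gauss's law, ∮E·dA = E·4πr² = Q_enc/ε₀.
E = k|Q_enc|/r² = (8.99×10^9)(4.66×10^-5)/(0.308)² = 4.42×10^6 N/C.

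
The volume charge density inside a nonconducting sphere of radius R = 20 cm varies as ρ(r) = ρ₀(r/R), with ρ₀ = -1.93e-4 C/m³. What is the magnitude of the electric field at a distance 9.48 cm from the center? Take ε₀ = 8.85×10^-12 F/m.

By spherical symmetry E is radial; choose a Gaussian sphere of radius r = 9.48 cm (r < R).
Integrate the density: Q_enc = 4π ∫₀^r ρ₀(r'/R)^1 r'² dr' = 4πρ₀ r^4/(4·R) = -2.449e-7 C.
By Gauss's law, ∮E·dA = E·4πr² = Q_enc/ε₀.
E = |Q_enc|/(4πε₀r²) = (2.449e-7)/(4π·8.85×10^-12·(0.0948)²) = 2.45×10^5 N/C.

|E| ≈ 2.45×10^5 N/C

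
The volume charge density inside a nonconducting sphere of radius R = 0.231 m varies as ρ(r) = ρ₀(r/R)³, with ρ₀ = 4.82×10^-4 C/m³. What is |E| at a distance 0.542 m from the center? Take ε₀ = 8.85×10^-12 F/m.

3.81×10^5 V/m

Symmetry ⇒ E = E(r) r̂. Gaussian sphere of radius r = 0.542 m (r > R, all charge enclosed).
Q_enc = 4π ∫₀^R ρ₀(r'/R)^3 r'² dr' = 4πρ₀R³/6 = 1.244e-5 C.
Gauss's law: E·4πr² = Q_enc/ε₀.
E = |Q_enc|/(4πε₀r²) = (1.244e-5)/(4π·8.85×10^-12·(0.542)²) = 3.81e5 N/C.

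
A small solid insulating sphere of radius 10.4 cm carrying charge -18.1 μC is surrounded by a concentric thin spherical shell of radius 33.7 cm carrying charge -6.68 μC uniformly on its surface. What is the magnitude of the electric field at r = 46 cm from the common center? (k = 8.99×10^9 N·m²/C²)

|E| = 1.05×10^6 N/C

By spherical symmetry E is radial; choose a Gaussian sphere of radius r = 46 cm (r > 33.7 cm, enclosing both).
Q_enc = (-18.1 μC) + (-6.68 μC) = -2.478e-5 C.
Since E is radial and uniform over the Gaussian sphere, Φ = E·4πr² = Q_enc/ε₀.
E = k|Q_enc|/r² = (8.99×10^9)(2.478e-5)/(0.46)² = 1.05e6 N/C.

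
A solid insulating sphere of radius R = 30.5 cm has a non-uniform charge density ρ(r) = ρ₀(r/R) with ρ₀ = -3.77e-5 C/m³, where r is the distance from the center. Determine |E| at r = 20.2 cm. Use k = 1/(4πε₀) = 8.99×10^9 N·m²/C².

Use a concentric Gaussian sphere at r = 20.2 cm (r < R).
Q_enc = ∫₀^r ρ(r')·4πr'² dr' = (4πρ₀/R) ∫₀^r r'^3 dr' = 4πρ₀ r^4/(4·R) = -6.465×10^-7 C.
Gauss's law: E·4πr² = Q_enc/ε₀.
E = k|Q_enc|/r² = (8.99×10^9)(6.465×10^-7)/(0.202)² = 1.42×10^5 N/C.

1.42×10^5 V/m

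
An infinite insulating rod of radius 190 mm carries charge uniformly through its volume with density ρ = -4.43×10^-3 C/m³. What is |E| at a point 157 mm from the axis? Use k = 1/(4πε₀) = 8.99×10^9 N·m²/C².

By cylindrical symmetry E is radial; use a coaxial Gaussian cylinder of radius 157 mm and length L (r < R).
Charge inside radius r per length L is ρ·πr²·L, so λ_enc = ρπr² = -3.43e-4 C/m.
By Gauss's law (flux through the curved wall only), E·2πrL = λ_enc L/ε₀.
E = 2k|λ_enc|/r = 2(8.99×10^9)(3.43e-4)/(0.157) = 3.93×10^7 N/C.

E = 3.93×10^7 N/C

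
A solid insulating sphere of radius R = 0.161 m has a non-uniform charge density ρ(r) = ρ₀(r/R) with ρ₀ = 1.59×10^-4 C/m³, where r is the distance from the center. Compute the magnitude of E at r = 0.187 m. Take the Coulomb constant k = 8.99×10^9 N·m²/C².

|E| = 5.36×10^5 V/m

By spherical symmetry E is radial; choose a Gaussian sphere of radius r = 0.187 m (r > R, all charge enclosed).
Q_enc = 4π ∫₀^R ρ₀(r'/R)^1 r'² dr' = 4πρ₀R³/4 = 2.085×10^-6 C.
Since E is radial and uniform over the Gaussian sphere, Φ = E·4πr² = Q_enc/ε₀.
E = k|Q_enc|/r² = (8.99×10^9)(2.085e-6)/(0.187)² = 5.36×10^5 N/C.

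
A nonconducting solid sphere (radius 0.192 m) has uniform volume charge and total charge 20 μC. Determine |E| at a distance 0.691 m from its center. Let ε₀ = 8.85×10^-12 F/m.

Use a concentric Gaussian sphere at r = 0.691 m (r > R, so the entire charge is enclosed).
Q_enc = 20 μC = 2.00e-5 C.
Since E is radial and uniform over the Gaussian sphere, Φ = E·4πr² = Q_enc/ε₀.
E = |Q_enc|/(4πε₀r²) = (2.00×10^-5)/(4π·8.85×10^-12·(0.691)²) = 3.77×10^5 N/C.

E = 3.77e5 N/C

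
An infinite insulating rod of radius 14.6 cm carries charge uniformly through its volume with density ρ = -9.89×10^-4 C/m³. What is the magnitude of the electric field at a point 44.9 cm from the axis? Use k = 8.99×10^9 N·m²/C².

E ≈ 2.65e6 V/m

By cylindrical symmetry E is radial; use a coaxial Gaussian cylinder of radius 44.9 cm and length L (r > 14.6 cm, full cross-section enclosed).
λ_enc = ρ·πR² = (-9.89×10^-4)π(0.146)² = -6.623×10^-5 C/m.
Since E is radial and uniform over the curved surface, Φ = E·2πrL = Q_enc/ε₀ = λ_enc L/ε₀.
E = 2k|λ_enc|/r = 2(8.99×10^9)(6.623×10^-5)/(0.449) = 2.65e6 N/C.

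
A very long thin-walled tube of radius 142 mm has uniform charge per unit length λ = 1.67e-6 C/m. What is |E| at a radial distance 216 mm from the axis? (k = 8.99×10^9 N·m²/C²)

By cylindrical symmetry E is radial; use a coaxial Gaussian cylinder of radius 216 mm and length L (r > 142 mm).
The full line charge is enclosed: λ_enc = 1.67e-6 C/m.
Since E is radial and uniform over the curved surface, Φ = E·2πrL = Q_enc/ε₀ = λ_enc L/ε₀.
E = 2k|λ_enc|/r = 2(8.99×10^9)(1.67×10^-6)/(0.216) = 1.39×10^5 N/C.

|E| = 1.39×10^5 N/C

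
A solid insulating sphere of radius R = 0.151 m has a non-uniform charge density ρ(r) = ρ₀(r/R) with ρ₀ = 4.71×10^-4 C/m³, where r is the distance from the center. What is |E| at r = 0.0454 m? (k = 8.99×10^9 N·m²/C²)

Symmetry ⇒ E = E(r) r̂. Gaussian sphere of radius r = 0.0454 m (r < R).
Q_enc = ∫₀^r ρ(r')·4πr'² dr' = (4πρ₀/R) ∫₀^r r'^3 dr' = 4πρ₀ r^4/(4·R) = 4.163×10^-8 C.
By Gauss's law, ∮E·dA = E·4πr² = Q_enc/ε₀.
E = k|Q_enc|/r² = (8.99×10^9)(4.163×10^-8)/(0.0454)² = 1.82×10^5 N/C.

1.82×10^5 N/C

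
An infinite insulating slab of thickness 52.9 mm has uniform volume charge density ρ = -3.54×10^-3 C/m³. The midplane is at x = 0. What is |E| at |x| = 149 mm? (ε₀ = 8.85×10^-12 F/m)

E = 1.06e7 V/m

The point |x| = 149 mm lies outside the slab (half-thickness 0.02645 m). A symmetric pillbox spanning the full slab encloses Q_enc = ρ·d·A.
Flux = 2EA ⇒ E = |ρ|d/(2ε₀), independent of distance outside.
E = (3.54×10^-3)(0.0529)/(2·8.85×10^-12) = 1.06×10^7 N/C.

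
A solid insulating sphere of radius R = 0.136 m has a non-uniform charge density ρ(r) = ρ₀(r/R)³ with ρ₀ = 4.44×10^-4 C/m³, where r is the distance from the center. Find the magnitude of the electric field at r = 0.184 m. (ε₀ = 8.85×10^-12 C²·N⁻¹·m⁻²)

Use a concentric Gaussian sphere at r = 0.184 m (r > R, all charge enclosed).
Q_enc = 4π ∫₀^R ρ₀(r'/R)^3 r'² dr' = 4πρ₀R³/6 = 2.339e-6 C.
Gauss's law: E·4πr² = Q_enc/ε₀.
E = |Q_enc|/(4πε₀r²) = (2.339×10^-6)/(4π·8.85×10^-12·(0.184)²) = 6.21e5 N/C.

|E| ≈ 6.21×10^5 N/C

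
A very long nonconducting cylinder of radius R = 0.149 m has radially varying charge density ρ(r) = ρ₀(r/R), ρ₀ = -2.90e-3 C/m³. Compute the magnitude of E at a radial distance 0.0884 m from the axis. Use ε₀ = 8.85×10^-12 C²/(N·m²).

E = 5.73×10^6 N/C

Choose a coaxial cylinder of radius r = 0.0884 m (arbitrary length L) as the Gaussian surface (r < R).
Integrating ρ over the cross-section to radius r: λ_enc = (2πρ₀/R) ∫₀^r r'^2 dr' = 2πρ₀ r^3/(3·R) = -2.816×10^-5 C/m.
Gauss's law: E·2πrL = λ_enc L/ε₀.
E = |λ_enc|/(2πε₀r) = (2.816×10^-5)/(2π·8.85×10^-12·0.0884) = 5.73×10^6 N/C.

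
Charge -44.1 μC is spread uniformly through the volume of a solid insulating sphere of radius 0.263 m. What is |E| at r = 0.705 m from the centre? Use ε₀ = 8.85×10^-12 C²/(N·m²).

Symmetry ⇒ E = E(r) r̂. Gaussian sphere of radius r = 0.705 m (r > R, so the entire charge is enclosed).
Q_enc = -44.1 μC = -4.41×10^-5 C.
Gauss's law: E·4πr² = Q_enc/ε₀.
E = |Q_enc|/(4πε₀r²) = (4.41×10^-5)/(4π·8.85×10^-12·(0.705)²) = 7.98×10^5 N/C.

E ≈ 7.98×10^5 N/C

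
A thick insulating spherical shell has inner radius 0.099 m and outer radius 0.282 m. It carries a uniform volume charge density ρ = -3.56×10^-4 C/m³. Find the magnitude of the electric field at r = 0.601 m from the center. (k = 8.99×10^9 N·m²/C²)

|E| ≈ 7.96×10^5 N/C

Use a concentric Gaussian sphere at r = 0.601 m (r > 0.282 m, enclosing the whole shell).
Q_enc = ρ·(4π/3)(b³ − a³) = (-3.56×10^-4)·(4π/3)·((0.282)³ − (0.099)³) = -3.199e-5 C.
Applying ∮E·dA = Q_enc/ε₀ with Φ = E(4πr²):
E = k|Q_enc|/r² = (8.99×10^9)(3.199e-5)/(0.601)² = 7.96×10^5 N/C.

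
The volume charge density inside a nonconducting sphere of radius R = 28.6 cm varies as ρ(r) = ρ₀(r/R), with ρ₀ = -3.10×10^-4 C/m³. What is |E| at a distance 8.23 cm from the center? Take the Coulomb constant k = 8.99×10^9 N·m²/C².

Symmetry ⇒ E = E(r) r̂. Gaussian sphere of radius r = 8.23 cm (r < R).
Integrate the density: Q_enc = 4π ∫₀^r ρ₀(r'/R)^1 r'² dr' = 4πρ₀ r^4/(4·R) = -1.562×10^-7 C.
Gauss's law: E·4πr² = Q_enc/ε₀.
E = k|Q_enc|/r² = (8.99×10^9)(1.562e-7)/(0.0823)² = 2.07×10^5 N/C.

2.07×10^5 N/C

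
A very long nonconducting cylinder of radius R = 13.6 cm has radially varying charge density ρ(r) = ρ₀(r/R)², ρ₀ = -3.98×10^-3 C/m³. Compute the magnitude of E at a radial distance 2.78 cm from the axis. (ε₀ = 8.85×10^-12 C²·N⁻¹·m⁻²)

By cylindrical symmetry E is radial; use a coaxial Gaussian cylinder of radius 2.78 cm and length L (r < R).
λ_enc = ∫₀^r ρ(r')·2πr' dr' = (2πρ₀/R²)·r^4/4 = -2.019×10^-7 C/m.
Applying ∮E·dA = Q_enc/ε₀ with the end caps contributing no flux:
E = |λ_enc|/(2πε₀r) = (2.019×10^-7)/(2π·8.85×10^-12·0.0278) = 1.31×10^5 N/C.

|E| = 1.31e5 N/C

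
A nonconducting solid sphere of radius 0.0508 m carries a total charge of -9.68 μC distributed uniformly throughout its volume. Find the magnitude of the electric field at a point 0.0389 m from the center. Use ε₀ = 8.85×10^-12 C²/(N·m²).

|E| ≈ 2.58×10^7 N/C

By spherical symmetry E is radial; choose a Gaussian sphere of radius r = 0.0389 m (r < R).
For a uniform sphere the enclosed fraction is (r/R)³, so Q_enc = (-9.68 μC)(0.0389/0.0508)³ = -4.346×10^-6 C.
Since E is radial and uniform over the Gaussian sphere, Φ = E·4πr² = Q_enc/ε₀.
E = |Q_enc|/(4πε₀r²) = (4.346×10^-6)/(4π·8.85×10^-12·(0.0389)²) = 2.58×10^7 N/C.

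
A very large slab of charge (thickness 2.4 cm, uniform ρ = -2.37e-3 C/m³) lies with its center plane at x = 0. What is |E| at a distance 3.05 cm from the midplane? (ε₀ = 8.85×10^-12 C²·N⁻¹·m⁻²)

The point |x| = 3.05 cm lies outside the slab (half-thickness 0.012 m). A symmetric pillbox spanning the full slab encloses Q_enc = ρ·d·A.
Flux = 2EA ⇒ E = |ρ|d/(2ε₀), independent of distance outside.
E = (2.37e-3)(0.024)/(2·8.85×10^-12) = 3.21×10^6 N/C.

|E| = 3.21e6 V/m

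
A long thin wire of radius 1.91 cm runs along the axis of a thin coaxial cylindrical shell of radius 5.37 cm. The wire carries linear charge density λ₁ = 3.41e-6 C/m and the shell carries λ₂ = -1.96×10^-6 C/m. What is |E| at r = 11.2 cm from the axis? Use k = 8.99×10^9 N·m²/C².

E = 2.33e5 V/m

Coaxial Gaussian cylinder, radius r = 11.2 cm, length L (r > 5.37 cm, enclosing both).
λ_enc = λ₁ + λ₂ = (3.41×10^-6) + (-1.96×10^-6) = 1.45e-6 C/m.
Applying ∮E·dA = Q_enc/ε₀ with the end caps contributing no flux:
E = 2k|λ_enc|/r = 2(8.99×10^9)(1.45e-6)/(0.112) = 2.33e5 N/C.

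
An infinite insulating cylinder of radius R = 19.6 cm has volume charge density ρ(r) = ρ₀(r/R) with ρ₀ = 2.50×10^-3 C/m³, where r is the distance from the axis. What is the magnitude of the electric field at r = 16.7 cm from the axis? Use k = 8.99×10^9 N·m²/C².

|E| = 1.34×10^7 V/m

Coaxial Gaussian cylinder, radius r = 16.7 cm, length L (r < R).
Integrating ρ over the cross-section to radius r: λ_enc = (2πρ₀/R) ∫₀^r r'^2 dr' = 2πρ₀ r^3/(3·R) = 1.244×10^-4 C/m.
Applying ∮E·dA = Q_enc/ε₀ with the end caps contributing no flux:
E = 2k|λ_enc|/r = 2(8.99×10^9)(1.244e-4)/(0.167) = 1.34×10^7 N/C.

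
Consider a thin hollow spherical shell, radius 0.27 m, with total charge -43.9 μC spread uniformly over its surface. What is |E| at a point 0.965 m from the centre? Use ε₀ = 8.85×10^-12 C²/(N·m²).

By spherical symmetry E is radial; choose a Gaussian sphere of radius r = 0.965 m (r > 0.27 m).
The entire shell is enclosed: Q_enc = -4.39×10^-5 C.
Gauss's law: E·4πr² = Q_enc/ε₀.
E = |Q_enc|/(4πε₀r²) = (4.39×10^-5)/(4π·8.85×10^-12·(0.965)²) = 4.24×10^5 N/C.

E ≈ 4.24×10^5 N/C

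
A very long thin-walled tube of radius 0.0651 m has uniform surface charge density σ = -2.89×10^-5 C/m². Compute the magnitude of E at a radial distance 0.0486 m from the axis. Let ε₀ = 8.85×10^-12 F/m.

E = 0 (no enclosed charge)

By cylindrical symmetry E is radial; use a coaxial Gaussian cylinder of radius 0.0486 m and length L (r < 0.0651 m, inside the shell).
All the surface charge lies outside this cylinder: Q_enc = 0, hence E = 0.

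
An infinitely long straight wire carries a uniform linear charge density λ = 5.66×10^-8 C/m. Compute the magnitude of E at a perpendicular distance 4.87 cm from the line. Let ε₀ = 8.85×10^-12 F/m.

E ≈ 2.09e4 N/C

Coaxial Gaussian cylinder, radius r = 4.87 cm, length L.
Q_enc = λL, so λ_enc = 5.66×10^-8 C/m.
Gauss's law: E·2πrL = λ_enc L/ε₀.
E = |λ_enc|/(2πε₀r) = (5.66×10^-8)/(2π·8.85×10^-12·0.0487) = 2.09×10^4 N/C.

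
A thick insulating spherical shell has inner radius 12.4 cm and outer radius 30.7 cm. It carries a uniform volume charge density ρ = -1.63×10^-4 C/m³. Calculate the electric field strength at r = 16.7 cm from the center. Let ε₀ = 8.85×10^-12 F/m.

Symmetry ⇒ E = E(r) r̂. Gaussian sphere of radius r = 16.7 cm (within the shell material, 12.4 cm < r < 30.7 cm).
Enclosed charge is the volume from a to r: Q_enc = (4π/3)ρ(r³ − a³) = -1.878×10^-6 C.
Gauss's law: E·4πr² = Q_enc/ε₀.
E = |Q_enc|/(4πε₀r²) = (1.878e-6)/(4π·8.85×10^-12·(0.167)²) = 6.06×10^5 N/C.

6.06×10^5 V/m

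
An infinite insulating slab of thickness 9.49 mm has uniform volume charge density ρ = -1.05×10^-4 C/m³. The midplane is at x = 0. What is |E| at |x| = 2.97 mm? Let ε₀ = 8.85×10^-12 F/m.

By symmetry E is perpendicular to the slab. A Gaussian pillbox from −2.97 mm to +2.97 mm (face area A) lies entirely within the slab.
Q_enc = ρ·(2x)·A and flux = 2EA, so 2EA = 2ρxA/ε₀ ⇒ E = |ρ|x/ε₀.
E = (1.05×10^-4)(0.00297)/(8.85×10^-12) = 3.52e4 N/C.

|E| = 3.52e4 N/C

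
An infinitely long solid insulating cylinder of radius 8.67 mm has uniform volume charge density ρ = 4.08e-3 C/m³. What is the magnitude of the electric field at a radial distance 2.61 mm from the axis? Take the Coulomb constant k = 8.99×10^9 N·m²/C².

Coaxial Gaussian cylinder, radius r = 2.61 mm, length L (r < R).
Charge inside radius r per length L is ρ·πr²·L, so λ_enc = ρπr² = 8.732e-8 C/m.
Applying ∮E·dA = Q_enc/ε₀ with the end caps contributing no flux:
E = 2k|λ_enc|/r = 2(8.99×10^9)(8.732×10^-8)/(0.00261) = 6.02×10^5 N/C.

E = 6.02e5 N/C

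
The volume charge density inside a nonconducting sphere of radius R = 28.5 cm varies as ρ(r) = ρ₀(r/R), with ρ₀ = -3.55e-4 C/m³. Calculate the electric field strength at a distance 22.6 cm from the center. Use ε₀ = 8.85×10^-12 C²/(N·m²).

By spherical symmetry E is radial; choose a Gaussian sphere of radius r = 22.6 cm (r < R).
Integrate the density: Q_enc = 4π ∫₀^r ρ₀(r'/R)^1 r'² dr' = 4πρ₀ r^4/(4·R) = -1.021e-5 C.
Gauss's law: E·4πr² = Q_enc/ε₀.
E = |Q_enc|/(4πε₀r²) = (1.021e-5)/(4π·8.85×10^-12·(0.226)²) = 1.80×10^6 N/C.

1.80×10^6 V/m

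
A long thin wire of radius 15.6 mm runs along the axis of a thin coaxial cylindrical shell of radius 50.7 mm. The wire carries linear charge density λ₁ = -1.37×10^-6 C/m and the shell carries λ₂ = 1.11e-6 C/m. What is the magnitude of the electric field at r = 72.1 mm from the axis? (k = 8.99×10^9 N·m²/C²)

Choose a coaxial cylinder of radius r = 72.1 mm (arbitrary length L) as the Gaussian surface (r > 50.7 mm, enclosing both).
λ_enc = λ₁ + λ₂ = (-1.37×10^-6) + (1.11×10^-6) = -2.60×10^-7 C/m.
Since E is radial and uniform over the curved surface, Φ = E·2πrL = Q_enc/ε₀ = λ_enc L/ε₀.
E = 2k|λ_enc|/r = 2(8.99×10^9)(2.60×10^-7)/(0.0721) = 6.48e4 N/C.

|E| ≈ 6.48×10^4 V/m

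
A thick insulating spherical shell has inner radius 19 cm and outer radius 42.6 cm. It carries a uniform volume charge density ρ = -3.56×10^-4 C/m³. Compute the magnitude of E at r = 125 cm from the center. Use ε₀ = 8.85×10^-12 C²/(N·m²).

Take a concentric spherical Gaussian surface of radius r = 125 cm (r > 42.6 cm, enclosing the whole shell).
Q_enc = ρ·(4π/3)(b³ − a³) = (-3.56×10^-4)·(4π/3)·((0.426)³ − (0.19)³) = -1.051×10^-4 C.
Since E is radial and uniform over the Gaussian sphere, Φ = E·4πr² = Q_enc/ε₀.
E = |Q_enc|/(4πε₀r²) = (1.051×10^-4)/(4π·8.85×10^-12·(1.25)²) = 6.05×10^5 N/C.

E = 6.05×10^5 V/m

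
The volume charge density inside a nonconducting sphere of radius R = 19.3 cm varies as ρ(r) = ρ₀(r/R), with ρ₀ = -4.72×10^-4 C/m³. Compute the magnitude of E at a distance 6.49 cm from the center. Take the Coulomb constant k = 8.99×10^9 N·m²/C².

By spherical symmetry E is radial; choose a Gaussian sphere of radius r = 6.49 cm (r < R).
Integrate the density: Q_enc = 4π ∫₀^r ρ₀(r'/R)^1 r'² dr' = 4πρ₀ r^4/(4·R) = -1.363×10^-7 C.
By Gauss's law, ∮E·dA = E·4πr² = Q_enc/ε₀.
E = k|Q_enc|/r² = (8.99×10^9)(1.363e-7)/(0.0649)² = 2.91×10^5 N/C.

|E| = 2.91e5 V/m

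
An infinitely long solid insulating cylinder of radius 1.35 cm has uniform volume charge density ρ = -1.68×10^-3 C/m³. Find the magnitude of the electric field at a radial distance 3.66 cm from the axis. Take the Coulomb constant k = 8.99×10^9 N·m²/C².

By cylindrical symmetry E is radial; use a coaxial Gaussian cylinder of radius 3.66 cm and length L (r > 1.35 cm, full cross-section enclosed).
λ_enc = ρ·πR² = (-1.68e-3)π(0.0135)² = -9.619×10^-7 C/m.
Since E is radial and uniform over the curved surface, Φ = E·2πrL = Q_enc/ε₀ = λ_enc L/ε₀.
E = 2k|λ_enc|/r = 2(8.99×10^9)(9.619e-7)/(0.0366) = 4.73×10^5 N/C.

E = 4.73×10^5 V/m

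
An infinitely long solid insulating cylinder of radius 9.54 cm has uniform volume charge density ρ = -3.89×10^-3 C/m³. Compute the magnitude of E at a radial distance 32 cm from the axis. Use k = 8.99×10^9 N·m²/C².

By cylindrical symmetry E is radial; use a coaxial Gaussian cylinder of radius 32 cm and length L (r > 9.54 cm, full cross-section enclosed).
λ_enc = ρ·πR² = (-3.89×10^-3)π(0.0954)² = -1.112×10^-4 C/m.
Since E is radial and uniform over the curved surface, Φ = E·2πrL = Q_enc/ε₀ = λ_enc L/ε₀.
E = 2k|λ_enc|/r = 2(8.99×10^9)(1.112×10^-4)/(0.32) = 6.25×10^6 N/C.

|E| = 6.25e6 N/C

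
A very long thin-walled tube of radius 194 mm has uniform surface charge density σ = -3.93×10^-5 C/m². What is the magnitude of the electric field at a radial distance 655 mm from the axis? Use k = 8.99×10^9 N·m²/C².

|E| = 1.31×10^6 N/C

Choose a coaxial cylinder of radius r = 655 mm (arbitrary length L) as the Gaussian surface (r > 194 mm).
The whole shell is enclosed: λ_enc = σ·2πR = (-3.93×10^-5)·2π·(0.194) = -4.79×10^-5 C/m.
Since E is radial and uniform over the curved surface, Φ = E·2πrL = Q_enc/ε₀ = λ_enc L/ε₀.
E = 2k|λ_enc|/r = 2(8.99×10^9)(4.79×10^-5)/(0.655) = 1.31×10^6 N/C.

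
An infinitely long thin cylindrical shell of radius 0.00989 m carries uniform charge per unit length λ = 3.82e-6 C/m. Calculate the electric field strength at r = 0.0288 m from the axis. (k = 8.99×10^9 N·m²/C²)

By cylindrical symmetry E is radial; use a coaxial Gaussian cylinder of radius 0.0288 m and length L (r > 0.00989 m).
The full line charge is enclosed: λ_enc = 3.82×10^-6 C/m.
By Gauss's law (flux through the curved wall only), E·2πrL = λ_enc L/ε₀.
E = 2k|λ_enc|/r = 2(8.99×10^9)(3.82e-6)/(0.0288) = 2.38e6 N/C.

|E| = 2.38×10^6 N/C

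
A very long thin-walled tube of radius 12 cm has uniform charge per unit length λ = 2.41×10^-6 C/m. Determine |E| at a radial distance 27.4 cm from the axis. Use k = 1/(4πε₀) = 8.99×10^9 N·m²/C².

Coaxial Gaussian cylinder, radius r = 27.4 cm, length L (r > 12 cm).
The full line charge is enclosed: λ_enc = 2.41×10^-6 C/m.
Since E is radial and uniform over the curved surface, Φ = E·2πrL = Q_enc/ε₀ = λ_enc L/ε₀.
E = 2k|λ_enc|/r = 2(8.99×10^9)(2.41×10^-6)/(0.274) = 1.58×10^5 N/C.

E = 1.58×10^5 V/m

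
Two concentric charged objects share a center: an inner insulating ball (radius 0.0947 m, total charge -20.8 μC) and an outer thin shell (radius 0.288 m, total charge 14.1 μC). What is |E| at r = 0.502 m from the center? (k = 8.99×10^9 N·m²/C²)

|E| ≈ 2.39×10^5 V/m

Take a concentric spherical Gaussian surface of radius r = 0.502 m (r > 0.288 m, enclosing both).
Q_enc = (-20.8 μC) + (14.1 μC) = -6.70e-6 C.
Applying ∮E·dA = Q_enc/ε₀ with Φ = E(4πr²):
E = k|Q_enc|/r² = (8.99×10^9)(6.70×10^-6)/(0.502)² = 2.39e5 N/C.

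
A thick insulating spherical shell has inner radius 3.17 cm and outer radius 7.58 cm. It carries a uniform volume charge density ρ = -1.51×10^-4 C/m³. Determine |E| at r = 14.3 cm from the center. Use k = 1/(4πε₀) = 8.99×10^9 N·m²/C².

Symmetry ⇒ E = E(r) r̂. Gaussian sphere of radius r = 14.3 cm (r > 7.58 cm, enclosing the whole shell).
Q_enc = ρ·(4π/3)(b³ − a³) = (-1.51×10^-4)·(4π/3)·((0.0758)³ − (0.0317)³) = -2.553×10^-7 C.
Since E is radial and uniform over the Gaussian sphere, Φ = E·4πr² = Q_enc/ε₀.
E = k|Q_enc|/r² = (8.99×10^9)(2.553×10^-7)/(0.143)² = 1.12×10^5 N/C.

E = 1.12×10^5 N/C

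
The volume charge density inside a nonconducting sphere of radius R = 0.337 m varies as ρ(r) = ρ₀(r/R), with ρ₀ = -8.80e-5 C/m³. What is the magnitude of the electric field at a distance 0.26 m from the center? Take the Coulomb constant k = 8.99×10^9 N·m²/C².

|E| ≈ 4.99×10^5 N/C

Symmetry ⇒ E = E(r) r̂. Gaussian sphere of radius r = 0.26 m (r < R).
Q_enc = ∫₀^r ρ(r')·4πr'² dr' = (4πρ₀/R) ∫₀^r r'^3 dr' = 4πρ₀ r^4/(4·R) = -3.749×10^-6 C.
By Gauss's law, ∮E·dA = E·4πr² = Q_enc/ε₀.
E = k|Q_enc|/r² = (8.99×10^9)(3.749×10^-6)/(0.26)² = 4.99×10^5 N/C.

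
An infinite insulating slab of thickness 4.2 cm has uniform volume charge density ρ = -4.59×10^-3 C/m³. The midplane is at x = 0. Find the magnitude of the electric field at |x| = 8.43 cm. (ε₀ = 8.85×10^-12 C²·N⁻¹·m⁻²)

|E| = 1.09×10^7 N/C

The point |x| = 8.43 cm lies outside the slab (half-thickness 0.021 m). A symmetric pillbox spanning the full slab encloses Q_enc = ρ·d·A.
Flux = 2EA ⇒ E = |ρ|d/(2ε₀), independent of distance outside.
E = (4.59×10^-3)(0.042)/(2·8.85×10^-12) = 1.09×10^7 N/C.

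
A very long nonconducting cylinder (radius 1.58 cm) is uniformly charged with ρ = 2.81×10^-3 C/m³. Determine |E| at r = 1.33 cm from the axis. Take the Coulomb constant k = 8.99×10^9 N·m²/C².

|E| = 2.11e6 V/m

Coaxial Gaussian cylinder, radius r = 1.33 cm, length L (r < R).
Charge inside radius r per length L is ρ·πr²·L, so λ_enc = ρπr² = 1.562×10^-6 C/m.
Gauss's law: E·2πrL = λ_enc L/ε₀.
E = 2k|λ_enc|/r = 2(8.99×10^9)(1.562×10^-6)/(0.0133) = 2.11e6 N/C.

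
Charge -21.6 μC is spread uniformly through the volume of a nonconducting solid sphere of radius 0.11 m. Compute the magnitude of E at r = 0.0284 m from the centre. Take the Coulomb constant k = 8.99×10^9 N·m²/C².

Take a concentric spherical Gaussian surface of radius r = 0.0284 m (r < R).
For a uniform sphere the enclosed fraction is (r/R)³, so Q_enc = (-21.6 μC)(0.0284/0.11)³ = -3.717×10^-7 C.
Gauss's law: E·4πr² = Q_enc/ε₀.
E = k|Q_enc|/r² = (8.99×10^9)(3.717×10^-7)/(0.0284)² = 4.14×10^6 N/C.

|E| ≈ 4.14e6 N/C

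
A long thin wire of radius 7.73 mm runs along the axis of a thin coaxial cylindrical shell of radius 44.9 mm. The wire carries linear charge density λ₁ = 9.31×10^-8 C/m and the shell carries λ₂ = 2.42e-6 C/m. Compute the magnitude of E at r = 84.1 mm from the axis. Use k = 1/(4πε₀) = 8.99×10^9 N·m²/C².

|E| = 5.37×10^5 N/C

Choose a coaxial cylinder of radius r = 84.1 mm (arbitrary length L) as the Gaussian surface (r > 44.9 mm, enclosing both).
λ_enc = λ₁ + λ₂ = (9.31e-8) + (2.42×10^-6) = 2.513×10^-6 C/m.
By Gauss's law (flux through the curved wall only), E·2πrL = λ_enc L/ε₀.
E = 2k|λ_enc|/r = 2(8.99×10^9)(2.513×10^-6)/(0.0841) = 5.37×10^5 N/C.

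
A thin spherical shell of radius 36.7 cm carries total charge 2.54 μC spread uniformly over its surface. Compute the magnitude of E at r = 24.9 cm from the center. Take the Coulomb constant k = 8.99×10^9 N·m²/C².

E = 0

Symmetry ⇒ E = E(r) r̂. Gaussian sphere of radius r = 24.9 cm (inside the shell, r < 36.7 cm).
No charge lies within this surface, so Q_enc = 0 and Gauss's law gives E·4πr² = 0 ⇒ E = 0.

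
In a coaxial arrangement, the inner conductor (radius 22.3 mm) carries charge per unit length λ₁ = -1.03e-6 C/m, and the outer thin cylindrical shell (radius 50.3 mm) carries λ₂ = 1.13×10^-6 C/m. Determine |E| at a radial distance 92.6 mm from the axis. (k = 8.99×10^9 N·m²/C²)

Coaxial Gaussian cylinder, radius r = 92.6 mm, length L (r > 50.3 mm, enclosing both).
λ_enc = λ₁ + λ₂ = (-1.03×10^-6) + (1.13×10^-6) = 1.00e-7 C/m.
Since E is radial and uniform over the curved surface, Φ = E·2πrL = Q_enc/ε₀ = λ_enc L/ε₀.
E = 2k|λ_enc|/r = 2(8.99×10^9)(1.00e-7)/(0.0926) = 1.94e4 N/C.

|E| ≈ 1.94e4 V/m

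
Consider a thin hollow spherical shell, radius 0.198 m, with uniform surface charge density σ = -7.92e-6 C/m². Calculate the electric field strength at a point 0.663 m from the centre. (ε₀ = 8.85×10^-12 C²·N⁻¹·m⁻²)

By spherical symmetry E is radial; choose a Gaussian sphere of radius r = 0.663 m (r > 0.198 m).
The entire shell is enclosed: Q_enc = σ·4πR² = (-7.92×10^-6)·4π·(0.198)² = -3.902e-6 C.
Applying ∮E·dA = Q_enc/ε₀ with Φ = E(4πr²):
E = |Q_enc|/(4πε₀r²) = (3.902×10^-6)/(4π·8.85×10^-12·(0.663)²) = 7.98×10^4 N/C.

7.98e4 V/m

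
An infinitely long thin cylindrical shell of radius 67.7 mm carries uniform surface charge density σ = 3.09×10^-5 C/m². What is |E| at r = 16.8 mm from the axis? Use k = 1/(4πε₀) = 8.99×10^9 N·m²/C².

|E| = 0 N/C

Choose a coaxial cylinder of radius r = 16.8 mm (arbitrary length L) as the Gaussian surface (r < 67.7 mm, inside the shell).
All the surface charge lies outside this cylinder: Q_enc = 0, hence E = 0.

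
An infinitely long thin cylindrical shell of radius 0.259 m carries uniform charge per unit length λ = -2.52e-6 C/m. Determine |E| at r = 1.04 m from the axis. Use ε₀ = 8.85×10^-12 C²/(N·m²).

4.36×10^4 V/m

Take a coaxial cylindrical Gaussian surface of radius r = 1.04 m and length L (r > 0.259 m).
The full line charge is enclosed: λ_enc = -2.52e-6 C/m.
Applying ∮E·dA = Q_enc/ε₀ with the end caps contributing no flux:
E = |λ_enc|/(2πε₀r) = (2.52×10^-6)/(2π·8.85×10^-12·1.04) = 4.36×10^4 N/C.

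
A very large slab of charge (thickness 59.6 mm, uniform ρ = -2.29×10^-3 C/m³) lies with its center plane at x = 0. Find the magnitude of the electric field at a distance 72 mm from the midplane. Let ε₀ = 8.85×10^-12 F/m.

|E| = 7.71×10^6 V/m

The point |x| = 72 mm lies outside the slab (half-thickness 0.0298 m). A symmetric pillbox spanning the full slab encloses Q_enc = ρ·d·A.
Flux = 2EA ⇒ E = |ρ|d/(2ε₀), independent of distance outside.
E = (2.29×10^-3)(0.0596)/(2·8.85×10^-12) = 7.71×10^6 N/C.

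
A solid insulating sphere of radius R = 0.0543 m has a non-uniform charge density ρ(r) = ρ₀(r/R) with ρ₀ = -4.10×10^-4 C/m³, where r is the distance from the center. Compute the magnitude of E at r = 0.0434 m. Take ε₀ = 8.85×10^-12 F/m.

E = 4.02×10^5 N/C

Take a concentric spherical Gaussian surface of radius r = 0.0434 m (r < R).
Q_enc = ∫₀^r ρ(r')·4πr'² dr' = (4πρ₀/R) ∫₀^r r'^3 dr' = 4πρ₀ r^4/(4·R) = -8.416e-8 C.
Applying ∮E·dA = Q_enc/ε₀ with Φ = E(4πr²):
E = |Q_enc|/(4πε₀r²) = (8.416e-8)/(4π·8.85×10^-12·(0.0434)²) = 4.02×10^5 N/C.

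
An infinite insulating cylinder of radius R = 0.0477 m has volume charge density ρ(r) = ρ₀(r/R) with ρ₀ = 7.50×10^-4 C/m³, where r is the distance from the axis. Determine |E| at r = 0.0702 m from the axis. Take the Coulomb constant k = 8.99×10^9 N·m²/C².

E = 9.15×10^5 V/m

Take a coaxial cylindrical Gaussian surface of radius r = 0.0702 m and length L (r > R, full charge per length enclosed).
λ_enc = 2π ∫₀^R ρ₀(r'/R)^1 r' dr' = 2πρ₀R²/3 = 3.574e-6 C/m.
Gauss's law: E·2πrL = λ_enc L/ε₀.
E = 2k|λ_enc|/r = 2(8.99×10^9)(3.574×10^-6)/(0.0702) = 9.15e5 N/C.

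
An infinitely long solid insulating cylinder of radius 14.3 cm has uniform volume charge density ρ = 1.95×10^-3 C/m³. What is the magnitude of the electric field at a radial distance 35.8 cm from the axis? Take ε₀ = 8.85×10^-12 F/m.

Coaxial Gaussian cylinder, radius r = 35.8 cm, length L (r > 14.3 cm, full cross-section enclosed).
λ_enc = ρ·πR² = (1.95×10^-3)π(0.143)² = 1.253×10^-4 C/m.
Since E is radial and uniform over the curved surface, Φ = E·2πrL = Q_enc/ε₀ = λ_enc L/ε₀.
E = |λ_enc|/(2πε₀r) = (1.253×10^-4)/(2π·8.85×10^-12·0.358) = 6.29×10^6 N/C.

6.29×10^6 N/C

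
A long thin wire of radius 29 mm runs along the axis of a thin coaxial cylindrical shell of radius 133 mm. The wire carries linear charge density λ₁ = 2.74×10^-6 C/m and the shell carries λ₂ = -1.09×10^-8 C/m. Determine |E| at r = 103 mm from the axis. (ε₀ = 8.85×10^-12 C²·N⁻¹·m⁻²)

Take a coaxial cylindrical Gaussian surface of radius r = 103 mm and length L (between the conductors, 29 mm < r < 133 mm).
The shell at 133 mm lies outside the Gaussian surface, so λ_enc = λ₁ = 2.74×10^-6 C/m.
By Gauss's law (flux through the curved wall only), E·2πrL = λ_enc L/ε₀.
E = |λ_enc|/(2πε₀r) = (2.74×10^-6)/(2π·8.85×10^-12·0.103) = 4.78×10^5 N/C.

E = 4.78×10^5 N/C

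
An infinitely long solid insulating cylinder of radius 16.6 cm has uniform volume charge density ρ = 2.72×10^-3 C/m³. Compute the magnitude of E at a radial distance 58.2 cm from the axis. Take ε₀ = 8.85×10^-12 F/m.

E ≈ 7.28×10^6 N/C

By cylindrical symmetry E is radial; use a coaxial Gaussian cylinder of radius 58.2 cm and length L (r > 16.6 cm, full cross-section enclosed).
λ_enc = ρ·πR² = (2.72×10^-3)π(0.166)² = 2.355×10^-4 C/m.
Applying ∮E·dA = Q_enc/ε₀ with the end caps contributing no flux:
E = |λ_enc|/(2πε₀r) = (2.355×10^-4)/(2π·8.85×10^-12·0.582) = 7.28×10^6 N/C.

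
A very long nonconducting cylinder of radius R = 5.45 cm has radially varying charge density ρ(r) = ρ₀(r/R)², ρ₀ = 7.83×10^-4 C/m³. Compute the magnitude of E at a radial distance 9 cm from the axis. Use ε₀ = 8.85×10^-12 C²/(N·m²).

7.30×10^5 V/m

Choose a coaxial cylinder of radius r = 9 cm (arbitrary length L) as the Gaussian surface (r > R, full charge per length enclosed).
λ_enc = 2π ∫₀^R ρ₀(r'/R)^2 r' dr' = 2πρ₀R²/4 = 3.653×10^-6 C/m.
By Gauss's law (flux through the curved wall only), E·2πrL = λ_enc L/ε₀.
E = |λ_enc|/(2πε₀r) = (3.653×10^-6)/(2π·8.85×10^-12·0.09) = 7.30e5 N/C.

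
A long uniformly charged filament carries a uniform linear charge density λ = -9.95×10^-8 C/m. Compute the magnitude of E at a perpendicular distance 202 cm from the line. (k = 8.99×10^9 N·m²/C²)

E ≈ 886 V/m

By cylindrical symmetry E is radial; use a coaxial Gaussian cylinder of radius 202 cm and length L.
Q_enc = λL, so λ_enc = -9.95e-8 C/m.
Since E is radial and uniform over the curved surface, Φ = E·2πrL = Q_enc/ε₀ = λ_enc L/ε₀.
E = 2k|λ_enc|/r = 2(8.99×10^9)(9.95e-8)/(2.02) = 886 N/C.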